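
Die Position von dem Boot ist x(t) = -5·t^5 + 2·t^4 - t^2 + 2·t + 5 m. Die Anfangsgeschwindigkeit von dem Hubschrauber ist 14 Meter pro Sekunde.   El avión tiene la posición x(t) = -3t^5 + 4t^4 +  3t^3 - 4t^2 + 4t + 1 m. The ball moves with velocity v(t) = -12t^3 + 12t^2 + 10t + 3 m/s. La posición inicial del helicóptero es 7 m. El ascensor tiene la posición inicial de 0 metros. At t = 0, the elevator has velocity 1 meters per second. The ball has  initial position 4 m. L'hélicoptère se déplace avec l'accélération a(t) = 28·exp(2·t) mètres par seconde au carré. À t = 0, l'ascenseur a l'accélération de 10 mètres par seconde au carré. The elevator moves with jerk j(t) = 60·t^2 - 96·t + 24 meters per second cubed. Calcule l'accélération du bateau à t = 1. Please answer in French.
Pour résoudre ceci, nous devons prendre 2 dérivées de notre équation de la position x(t) = -5·t^5 + 2·t^4 - t^2 + 2·t + 5. En prenant d/dt de x(t), nous trouvons v(t) = -25·t^4 + 8·t^3 - 2·t + 2. En prenant d/dt de v(t), nous trouvons a(t) = -100·t^3 + 24·t^2 - 2. De l'équation de l'accélération a(t) = -100·t^3 + 24·t^2 - 2, nous substituons t = 1 pour obtenir a = -78.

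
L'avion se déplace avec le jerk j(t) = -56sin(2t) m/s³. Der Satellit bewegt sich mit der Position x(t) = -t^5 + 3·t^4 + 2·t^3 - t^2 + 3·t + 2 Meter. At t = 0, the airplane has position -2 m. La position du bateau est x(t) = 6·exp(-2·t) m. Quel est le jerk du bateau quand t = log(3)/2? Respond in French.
Nous devons dériver notre équation de la position x(t) = 6·exp(-2·t) 3 fois. La dérivée de la position donne la vitesse: v(t) = -12·exp(-2·t). En dérivant la vitesse, nous obtenons l'accélération: a(t) = 24·exp(-2·t). En prenant d/dt de a(t), nous trouvons j(t) = -48·exp(-2·t). En utilisant j(t) = -48·exp(-2·t) et en substituant t = log(3)/2, nous trouvons j = -16.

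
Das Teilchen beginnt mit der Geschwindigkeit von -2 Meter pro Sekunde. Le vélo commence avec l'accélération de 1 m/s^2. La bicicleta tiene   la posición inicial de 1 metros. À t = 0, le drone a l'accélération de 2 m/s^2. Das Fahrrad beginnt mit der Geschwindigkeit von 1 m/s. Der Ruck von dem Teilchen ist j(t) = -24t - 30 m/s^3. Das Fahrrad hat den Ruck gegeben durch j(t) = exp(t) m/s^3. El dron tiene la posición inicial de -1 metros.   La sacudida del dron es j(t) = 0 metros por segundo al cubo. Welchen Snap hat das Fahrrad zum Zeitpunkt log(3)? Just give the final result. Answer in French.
À t = log(3), s = 3.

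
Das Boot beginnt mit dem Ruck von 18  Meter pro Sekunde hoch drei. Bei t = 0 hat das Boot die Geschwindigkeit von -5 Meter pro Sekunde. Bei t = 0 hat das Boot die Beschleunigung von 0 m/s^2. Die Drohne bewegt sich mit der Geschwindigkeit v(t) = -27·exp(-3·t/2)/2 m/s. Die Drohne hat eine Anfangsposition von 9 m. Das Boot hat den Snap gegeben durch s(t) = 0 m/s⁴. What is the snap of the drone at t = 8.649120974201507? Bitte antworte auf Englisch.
We must differentiate our velocity equation v(t) = -27·exp(-3·t/2)/2 3 times. Differentiating velocity, we get acceleration: a(t) = 81·exp(-3·t/2)/4. Taking d/dt of a(t), we find j(t) = -243·exp(-3·t/2)/8. Taking d/dt of j(t), we find s(t) = 729·exp(-3·t/2)/16. From the given snap equation s(t) = 729·exp(-3·t/2)/16, we substitute t = 8.649120974201507 to get s = 0.000105732688926401.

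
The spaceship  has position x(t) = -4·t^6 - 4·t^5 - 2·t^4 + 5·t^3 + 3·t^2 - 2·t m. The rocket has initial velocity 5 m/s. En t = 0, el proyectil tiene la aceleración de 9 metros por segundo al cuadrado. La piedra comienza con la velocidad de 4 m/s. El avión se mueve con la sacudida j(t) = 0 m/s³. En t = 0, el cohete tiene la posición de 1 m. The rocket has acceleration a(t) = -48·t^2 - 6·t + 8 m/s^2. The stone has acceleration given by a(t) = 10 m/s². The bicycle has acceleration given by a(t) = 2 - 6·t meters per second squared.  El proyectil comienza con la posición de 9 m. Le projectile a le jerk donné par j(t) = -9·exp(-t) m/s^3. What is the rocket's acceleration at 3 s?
From the given acceleration equation a(t) = -48·t^2 - 6·t + 8, we substitute t = 3 to get a = -442.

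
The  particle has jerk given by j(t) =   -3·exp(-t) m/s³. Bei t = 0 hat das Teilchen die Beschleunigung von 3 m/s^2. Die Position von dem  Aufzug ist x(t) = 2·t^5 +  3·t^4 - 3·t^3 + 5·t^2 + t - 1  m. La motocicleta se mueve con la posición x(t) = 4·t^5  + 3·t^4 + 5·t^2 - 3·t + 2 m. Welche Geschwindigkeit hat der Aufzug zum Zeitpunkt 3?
Um dies zu lösen, müssen wir 1 Ableitung unserer Gleichung für die Position x(t) = 2·t^5 + 3·t^4 - 3·t^3 + 5·t^2 + t - 1 nehmen. Durch Ableiten von der Position erhalten wir die Geschwindigkeit: v(t) = 10·t^4 + 12·t^3 - 9·t^2 + 10·t + 1. Wir haben die Geschwindigkeit v(t) = 10·t^4 + 12·t^3 - 9·t^2 + 10·t + 1. Durch Einsetzen von t = 3: v(3) = 1084.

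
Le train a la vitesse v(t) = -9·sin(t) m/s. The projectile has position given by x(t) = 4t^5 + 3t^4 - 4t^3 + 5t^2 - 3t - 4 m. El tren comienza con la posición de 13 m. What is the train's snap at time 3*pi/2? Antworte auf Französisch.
En partant de la vitesse v(t) = -9·sin(t), nous prenons 3 dérivées. En prenant d/dt de v(t), nous trouvons a(t) = -9·cos(t). La dérivée de l'accélération donne le jerk: j(t) = 9·sin(t). En prenant d/dt de j(t), nous trouvons s(t) = 9·cos(t). Nous avons le snap s(t) = 9·cos(t). En substituant t = 3*pi/2: s(3*pi/2) = 0.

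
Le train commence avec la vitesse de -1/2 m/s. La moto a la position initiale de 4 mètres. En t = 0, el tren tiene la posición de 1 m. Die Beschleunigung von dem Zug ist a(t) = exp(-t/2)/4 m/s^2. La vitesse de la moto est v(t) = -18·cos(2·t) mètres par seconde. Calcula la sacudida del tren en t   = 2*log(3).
Partiendo de la aceleración a(t) = exp(-t/2)/4, tomamos 1 derivada. La derivada de la aceleración da la sacudida: j(t) = -exp(-t/2)/8. De la ecuación de la sacudida j(t) = -exp(-t/2)/8, sustituimos t = 2*log(3) para obtener j = -1/24.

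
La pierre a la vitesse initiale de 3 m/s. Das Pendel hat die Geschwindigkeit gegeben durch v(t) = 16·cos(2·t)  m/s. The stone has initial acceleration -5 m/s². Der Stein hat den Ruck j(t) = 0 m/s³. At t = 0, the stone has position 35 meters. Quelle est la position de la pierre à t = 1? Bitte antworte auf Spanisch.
Debemos encontrar la antiderivada de nuestra ecuación de la sacudida j(t) = 0 3 veces. Integrando la sacudida y usando la condición inicial a(0) = -5, obtenemos a(t) = -5. La integral de la aceleración es la velocidad. Usando v(0) = 3, obtenemos v(t) = 3 - 5·t. Integrando la velocidad y usando la condición inicial x(0) = 35, obtenemos x(t) = -5·t^2/2 + 3·t + 35. De la ecuación de la posición x(t) = -5·t^2/2 + 3·t + 35, sustituimos t = 1 para obtener x = 71/2.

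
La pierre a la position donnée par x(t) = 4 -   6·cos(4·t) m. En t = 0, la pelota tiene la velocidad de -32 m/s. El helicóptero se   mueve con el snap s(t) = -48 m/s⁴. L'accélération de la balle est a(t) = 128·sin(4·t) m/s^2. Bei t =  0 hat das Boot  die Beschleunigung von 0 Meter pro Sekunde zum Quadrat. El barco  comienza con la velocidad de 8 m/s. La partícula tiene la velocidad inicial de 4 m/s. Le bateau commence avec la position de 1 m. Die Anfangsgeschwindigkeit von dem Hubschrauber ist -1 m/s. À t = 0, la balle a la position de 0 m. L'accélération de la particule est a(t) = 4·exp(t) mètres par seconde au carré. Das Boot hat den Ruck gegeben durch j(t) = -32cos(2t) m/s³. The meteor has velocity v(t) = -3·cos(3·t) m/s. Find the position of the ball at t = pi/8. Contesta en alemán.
Um dies zu lösen, müssen wir 2 Stammfunktionen unserer Gleichung für die Beschleunigung a(t) = 128·sin(4·t) finden. Durch Integration von der Beschleunigung und Verwendung der Anfangsbedingung v(0) = -32, erhalten wir v(t) = -32·cos(4·t). Das Integral von der Geschwindigkeit, mit x(0) = 0, ergibt die Position: x(t) = -8·sin(4·t). Mit x(t) = -8·sin(4·t) und Einsetzen von t = pi/8, finden wir x = -8.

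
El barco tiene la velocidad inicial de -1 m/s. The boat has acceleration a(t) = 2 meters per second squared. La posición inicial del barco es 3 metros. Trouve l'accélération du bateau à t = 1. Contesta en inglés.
From the given acceleration equation a(t) = 2, we substitute t = 1 to get a = 2.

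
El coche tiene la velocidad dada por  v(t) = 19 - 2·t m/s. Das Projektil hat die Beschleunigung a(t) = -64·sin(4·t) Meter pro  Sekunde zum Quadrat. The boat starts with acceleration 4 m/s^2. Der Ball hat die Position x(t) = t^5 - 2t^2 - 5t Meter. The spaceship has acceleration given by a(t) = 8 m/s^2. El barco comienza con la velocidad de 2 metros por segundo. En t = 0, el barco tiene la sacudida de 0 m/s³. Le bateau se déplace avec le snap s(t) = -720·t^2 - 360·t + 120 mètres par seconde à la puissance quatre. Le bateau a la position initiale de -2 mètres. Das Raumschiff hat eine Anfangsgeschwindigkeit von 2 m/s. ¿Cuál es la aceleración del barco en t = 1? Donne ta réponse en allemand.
Um dies zu lösen, müssen wir 2 Stammfunktionen unserer Gleichung für den Snap s(t) = -720·t^2 - 360·t + 120 finden. Durch Integration von dem Snap und Verwendung der Anfangsbedingung j(0) = 0, erhalten wir j(t) = 60·t·(-4·t^2 - 3·t + 2). Mit ∫j(t)dt und Anwendung von a(0) = 4, finden wir a(t) = -60·t^4 - 60·t^3 + 60·t^2 + 4. Wir haben die Beschleunigung a(t) = -60·t^4 - 60·t^3 + 60·t^2 + 4. Durch Einsetzen von t = 1: a(1) = -56.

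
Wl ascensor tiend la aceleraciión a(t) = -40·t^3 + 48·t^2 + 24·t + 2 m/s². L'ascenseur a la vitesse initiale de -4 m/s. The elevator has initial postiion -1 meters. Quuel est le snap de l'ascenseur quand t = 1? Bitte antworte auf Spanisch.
Para resolver esto, necesitamos tomar 2 derivadas de nuestra ecuación de la aceleración a(t) = -40·t^3 + 48·t^2 + 24·t + 2. Tomando d/dt de a(t), encontramos j(t) = -120·t^2 + 96·t + 24. Tomando d/dt de j(t), encontramos s(t) = 96 - 240·t. Tenemos el snap s(t) = 96 - 240·t. Sustituyendo t = 1: s(1) = -144.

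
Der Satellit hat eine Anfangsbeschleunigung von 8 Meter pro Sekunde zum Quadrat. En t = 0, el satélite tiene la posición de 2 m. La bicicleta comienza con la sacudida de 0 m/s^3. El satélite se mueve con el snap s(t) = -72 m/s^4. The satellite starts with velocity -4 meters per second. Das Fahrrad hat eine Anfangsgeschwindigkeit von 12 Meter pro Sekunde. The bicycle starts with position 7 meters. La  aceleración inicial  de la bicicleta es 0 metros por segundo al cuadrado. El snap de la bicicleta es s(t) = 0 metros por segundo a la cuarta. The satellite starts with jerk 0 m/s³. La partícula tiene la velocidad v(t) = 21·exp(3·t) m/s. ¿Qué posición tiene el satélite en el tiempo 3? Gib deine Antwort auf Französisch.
Nous devons intégrer notre équation du snap s(t) = -72 4 fois. La primitive du snap, avec j(0) = 0, donne le jerk: j(t) = -72·t. La primitive du jerk, avec a(0) = 8, donne l'accélération: a(t) = 8 - 36·t^2. En prenant ∫a(t)dt et en appliquant v(0) = -4, nous trouvons v(t) = -12·t^3 + 8·t - 4. En prenant ∫v(t)dt et en appliquant x(0) = 2, nous trouvons x(t) = -3·t^4 + 4·t^2 - 4·t + 2. De l'équation de la position x(t) = -3·t^4 + 4·t^2 - 4·t + 2, nous substituons t = 3 pour obtenir x = -217.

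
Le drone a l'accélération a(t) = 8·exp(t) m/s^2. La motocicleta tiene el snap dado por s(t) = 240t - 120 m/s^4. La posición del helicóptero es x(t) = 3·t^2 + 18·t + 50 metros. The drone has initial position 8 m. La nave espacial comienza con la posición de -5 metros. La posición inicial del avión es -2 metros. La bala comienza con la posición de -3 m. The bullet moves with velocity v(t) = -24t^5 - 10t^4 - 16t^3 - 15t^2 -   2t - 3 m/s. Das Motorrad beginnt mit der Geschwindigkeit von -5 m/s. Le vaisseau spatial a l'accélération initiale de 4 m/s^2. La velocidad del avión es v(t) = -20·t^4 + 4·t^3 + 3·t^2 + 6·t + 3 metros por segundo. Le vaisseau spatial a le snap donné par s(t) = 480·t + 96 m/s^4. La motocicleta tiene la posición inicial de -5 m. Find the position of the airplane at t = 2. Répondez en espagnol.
Necesitamos integrar nuestra ecuación de la velocidad v(t) = -20·t^4 + 4·t^3 + 3·t^2 + 6·t + 3 1 vez. La antiderivada de la velocidad, con x(0) = -2, da la posición: x(t) = -4·t^5 + t^4 + t^3 + 3·t^2 + 3·t - 2. De la ecuación de la posición x(t) = -4·t^5 + t^4 + t^3 + 3·t^2 + 3·t - 2, sustituimos t = 2 para obtener x = -88.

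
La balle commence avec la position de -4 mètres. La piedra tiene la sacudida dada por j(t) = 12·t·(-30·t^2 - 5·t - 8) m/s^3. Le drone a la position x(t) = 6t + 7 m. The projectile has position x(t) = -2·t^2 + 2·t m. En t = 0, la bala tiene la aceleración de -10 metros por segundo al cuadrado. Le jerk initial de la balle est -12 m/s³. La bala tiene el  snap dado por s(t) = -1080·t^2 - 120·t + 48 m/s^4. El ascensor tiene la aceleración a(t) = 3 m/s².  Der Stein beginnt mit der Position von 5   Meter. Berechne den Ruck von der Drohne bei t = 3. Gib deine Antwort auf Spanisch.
Para resolver esto, necesitamos tomar 3 derivadas de nuestra ecuación de la posición x(t) = 6·t + 7. La derivada de la posición da la velocidad: v(t) = 6. La derivada de la velocidad da la aceleración: a(t) = 0. Derivando la aceleración, obtenemos la sacudida: j(t) = 0. De la ecuación de la sacudida j(t) = 0, sustituimos t = 3 para obtener j = 0.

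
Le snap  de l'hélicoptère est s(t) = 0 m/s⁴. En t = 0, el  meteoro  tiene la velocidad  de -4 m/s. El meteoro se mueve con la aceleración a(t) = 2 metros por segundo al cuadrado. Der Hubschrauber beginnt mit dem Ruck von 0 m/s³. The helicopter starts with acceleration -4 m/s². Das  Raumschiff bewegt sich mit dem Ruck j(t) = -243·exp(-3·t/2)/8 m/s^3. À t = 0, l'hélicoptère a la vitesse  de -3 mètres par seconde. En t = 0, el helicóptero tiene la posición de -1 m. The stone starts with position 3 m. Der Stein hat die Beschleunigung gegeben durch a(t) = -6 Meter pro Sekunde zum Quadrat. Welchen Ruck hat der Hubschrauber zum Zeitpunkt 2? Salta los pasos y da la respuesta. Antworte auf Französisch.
Le jerk à t = 2 est j = 0.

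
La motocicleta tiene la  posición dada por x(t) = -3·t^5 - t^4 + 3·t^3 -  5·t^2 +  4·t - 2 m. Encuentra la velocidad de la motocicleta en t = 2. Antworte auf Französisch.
Nous devons dériver notre équation de la position x(t) = -3·t^5 - t^4 + 3·t^3 - 5·t^2 + 4·t - 2 1 fois. La dérivée de la position donne la vitesse: v(t) = -15·t^4 - 4·t^3 + 9·t^2 - 10·t + 4. En utilisant v(t) = -15·t^4 - 4·t^3 + 9·t^2 - 10·t + 4 et en substituant t = 2, nous trouvons v = -252.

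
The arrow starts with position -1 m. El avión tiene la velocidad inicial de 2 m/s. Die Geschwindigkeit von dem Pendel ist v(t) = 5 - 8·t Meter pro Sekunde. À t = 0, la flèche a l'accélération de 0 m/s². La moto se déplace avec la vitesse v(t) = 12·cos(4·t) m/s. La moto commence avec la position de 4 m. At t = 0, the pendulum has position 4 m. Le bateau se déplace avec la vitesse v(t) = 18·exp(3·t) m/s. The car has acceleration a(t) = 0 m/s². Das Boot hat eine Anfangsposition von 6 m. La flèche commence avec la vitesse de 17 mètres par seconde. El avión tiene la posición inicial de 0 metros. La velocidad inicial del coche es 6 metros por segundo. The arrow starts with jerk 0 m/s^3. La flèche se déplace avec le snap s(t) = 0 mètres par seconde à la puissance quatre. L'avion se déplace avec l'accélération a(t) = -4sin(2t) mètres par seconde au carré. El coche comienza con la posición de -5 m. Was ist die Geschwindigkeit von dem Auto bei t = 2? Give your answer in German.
Wir müssen unsere Gleichung für die Beschleunigung a(t) = 0 1-mal integrieren. Mit ∫a(t)dt und Anwendung von v(0) = 6, finden wir v(t) = 6. Wir haben die Geschwindigkeit v(t) = 6. Durch Einsetzen von t = 2: v(2) = 6.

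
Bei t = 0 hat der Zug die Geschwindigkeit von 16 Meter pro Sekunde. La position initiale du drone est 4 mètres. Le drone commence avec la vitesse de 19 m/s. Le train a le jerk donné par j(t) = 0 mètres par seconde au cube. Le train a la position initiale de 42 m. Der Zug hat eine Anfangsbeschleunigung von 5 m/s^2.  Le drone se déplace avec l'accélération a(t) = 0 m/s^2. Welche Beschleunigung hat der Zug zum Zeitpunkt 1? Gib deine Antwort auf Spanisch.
Partiendo de la sacudida j(t) = 0, tomamos 1 antiderivada. Tomando ∫j(t)dt y aplicando a(0) = 5, encontramos a(t) = 5. Usando a(t) = 5 y sustituyendo t = 1, encontramos a = 5.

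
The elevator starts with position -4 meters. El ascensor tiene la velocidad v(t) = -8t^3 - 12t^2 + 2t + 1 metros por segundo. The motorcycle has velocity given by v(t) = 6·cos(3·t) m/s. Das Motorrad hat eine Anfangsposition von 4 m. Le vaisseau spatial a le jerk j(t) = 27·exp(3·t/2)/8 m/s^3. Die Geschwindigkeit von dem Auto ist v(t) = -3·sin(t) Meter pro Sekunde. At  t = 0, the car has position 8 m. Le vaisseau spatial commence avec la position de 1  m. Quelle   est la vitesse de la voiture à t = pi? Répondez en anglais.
Using v(t) = -3·sin(t) and substituting t = pi, we find v = 0.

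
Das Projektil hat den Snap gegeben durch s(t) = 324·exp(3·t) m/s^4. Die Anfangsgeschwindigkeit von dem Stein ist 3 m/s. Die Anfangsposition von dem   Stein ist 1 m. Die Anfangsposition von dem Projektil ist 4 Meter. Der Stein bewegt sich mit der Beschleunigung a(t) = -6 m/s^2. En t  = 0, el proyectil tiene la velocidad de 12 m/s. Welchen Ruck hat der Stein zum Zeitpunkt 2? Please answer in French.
En partant de l'accélération a(t) = -6, nous prenons 1 dérivée. La dérivée de l'accélération donne le jerk: j(t) = 0. En utilisant j(t) = 0 et en substituant t = 2, nous trouvons j = 0.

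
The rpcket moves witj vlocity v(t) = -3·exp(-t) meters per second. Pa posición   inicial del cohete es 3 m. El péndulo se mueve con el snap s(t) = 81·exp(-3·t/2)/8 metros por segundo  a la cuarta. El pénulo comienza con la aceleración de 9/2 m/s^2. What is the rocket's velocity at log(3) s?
We have velocity v(t) = -3·exp(-t). Substituting t = log(3): v(log(3)) = -1.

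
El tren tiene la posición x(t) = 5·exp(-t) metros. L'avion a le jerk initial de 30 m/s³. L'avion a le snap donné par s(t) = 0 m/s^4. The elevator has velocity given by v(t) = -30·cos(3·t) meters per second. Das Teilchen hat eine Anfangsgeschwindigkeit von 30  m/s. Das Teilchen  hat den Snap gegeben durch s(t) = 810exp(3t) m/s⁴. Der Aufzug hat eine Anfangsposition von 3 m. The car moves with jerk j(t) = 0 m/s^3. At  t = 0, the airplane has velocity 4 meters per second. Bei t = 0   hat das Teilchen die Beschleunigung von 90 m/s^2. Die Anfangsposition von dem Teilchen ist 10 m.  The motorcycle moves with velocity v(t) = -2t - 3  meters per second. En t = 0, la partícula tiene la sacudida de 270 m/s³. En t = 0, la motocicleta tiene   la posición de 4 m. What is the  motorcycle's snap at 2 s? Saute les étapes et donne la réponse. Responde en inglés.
The answer is 0.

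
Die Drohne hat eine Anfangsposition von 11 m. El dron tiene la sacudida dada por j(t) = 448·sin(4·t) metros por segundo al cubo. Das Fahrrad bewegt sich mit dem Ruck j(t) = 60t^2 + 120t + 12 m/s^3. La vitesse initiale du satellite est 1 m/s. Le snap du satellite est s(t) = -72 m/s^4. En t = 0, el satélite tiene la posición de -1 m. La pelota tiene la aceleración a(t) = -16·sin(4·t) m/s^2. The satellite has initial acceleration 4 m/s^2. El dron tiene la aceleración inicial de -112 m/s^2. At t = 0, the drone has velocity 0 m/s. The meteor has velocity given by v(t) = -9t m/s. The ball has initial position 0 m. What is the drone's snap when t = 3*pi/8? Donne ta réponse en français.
Nous devons dériver notre équation du jerk j(t) = 448·sin(4·t) 1 fois. En prenant d/dt de j(t), nous trouvons s(t) = 1792·cos(4·t). En utilisant s(t) = 1792·cos(4·t) et en substituant t = 3*pi/8, nous trouvons s = 0.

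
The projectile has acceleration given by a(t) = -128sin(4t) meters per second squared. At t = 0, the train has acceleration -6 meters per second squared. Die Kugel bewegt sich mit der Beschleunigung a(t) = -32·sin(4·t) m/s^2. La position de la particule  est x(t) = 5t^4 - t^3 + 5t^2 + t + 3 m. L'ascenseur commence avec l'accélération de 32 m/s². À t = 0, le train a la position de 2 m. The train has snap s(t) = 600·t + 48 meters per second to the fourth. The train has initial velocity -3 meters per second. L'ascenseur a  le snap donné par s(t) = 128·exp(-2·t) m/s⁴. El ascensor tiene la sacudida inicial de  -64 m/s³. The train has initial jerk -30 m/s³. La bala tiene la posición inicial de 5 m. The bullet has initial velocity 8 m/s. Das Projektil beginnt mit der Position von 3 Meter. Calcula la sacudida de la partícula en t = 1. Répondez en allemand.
Ausgehend von der Position x(t) = 5·t^4 - t^3 + 5·t^2 + t + 3, nehmen wir 3 Ableitungen. Die Ableitung von der Position ergibt die Geschwindigkeit: v(t) = 20·t^3 - 3·t^2 + 10·t + 1. Die Ableitung von der Geschwindigkeit ergibt die Beschleunigung: a(t) = 60·t^2 - 6·t + 10. Die Ableitung von der Beschleunigung ergibt den Ruck: j(t) = 120·t - 6. Aus der Gleichung für den Ruck j(t) = 120·t - 6, setzen wir t = 1 ein und erhalten j = 114.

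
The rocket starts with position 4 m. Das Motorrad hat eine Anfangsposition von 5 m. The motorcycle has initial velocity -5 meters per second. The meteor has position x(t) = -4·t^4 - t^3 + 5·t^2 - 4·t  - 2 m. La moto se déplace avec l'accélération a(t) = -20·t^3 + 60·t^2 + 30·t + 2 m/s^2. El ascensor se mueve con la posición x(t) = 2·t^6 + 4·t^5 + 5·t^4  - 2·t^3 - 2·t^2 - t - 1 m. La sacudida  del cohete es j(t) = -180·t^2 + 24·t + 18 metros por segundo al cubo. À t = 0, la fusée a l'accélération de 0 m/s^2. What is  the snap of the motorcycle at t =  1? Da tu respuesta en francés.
Pour résoudre ceci, nous devons prendre 2 dérivées de notre équation de l'accélération a(t) = -20·t^3 + 60·t^2 + 30·t + 2. En prenant d/dt de a(t), nous trouvons j(t) = -60·t^2 + 120·t + 30. En dérivant le jerk, nous obtenons le snap: s(t) = 120 - 120·t. Nous avons le snap s(t) = 120 - 120·t. En substituant t = 1: s(1) = 0.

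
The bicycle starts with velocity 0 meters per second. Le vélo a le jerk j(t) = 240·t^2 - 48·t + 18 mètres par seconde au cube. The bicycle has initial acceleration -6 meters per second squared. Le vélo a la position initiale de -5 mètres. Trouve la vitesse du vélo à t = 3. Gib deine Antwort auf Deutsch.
Um dies zu lösen, müssen wir 2 Stammfunktionen unserer Gleichung für den Ruck j(t) = 240·t^2 - 48·t + 18 finden. Das Integral von dem Ruck, mit a(0) = -6, ergibt die Beschleunigung: a(t) = 80·t^3 - 24·t^2 + 18·t - 6. Mit ∫a(t)dt und Anwendung von v(0) = 0, finden wir v(t) = t·(20·t^3 - 8·t^2 + 9·t - 6). Wir haben die Geschwindigkeit v(t) = t·(20·t^3 - 8·t^2 + 9·t - 6). Durch Einsetzen von t = 3: v(3) = 1467.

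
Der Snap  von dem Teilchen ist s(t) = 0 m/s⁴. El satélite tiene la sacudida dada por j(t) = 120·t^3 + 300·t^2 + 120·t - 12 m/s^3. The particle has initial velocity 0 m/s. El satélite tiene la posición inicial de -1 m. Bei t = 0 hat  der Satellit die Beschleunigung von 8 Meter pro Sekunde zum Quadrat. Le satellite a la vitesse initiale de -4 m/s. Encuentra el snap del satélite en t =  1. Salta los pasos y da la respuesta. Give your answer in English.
The snap at t = 1 is s = 1080.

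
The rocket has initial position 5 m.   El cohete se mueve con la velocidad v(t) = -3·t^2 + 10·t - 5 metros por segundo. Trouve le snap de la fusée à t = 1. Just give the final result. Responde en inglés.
The snap at t = 1 is s = 0.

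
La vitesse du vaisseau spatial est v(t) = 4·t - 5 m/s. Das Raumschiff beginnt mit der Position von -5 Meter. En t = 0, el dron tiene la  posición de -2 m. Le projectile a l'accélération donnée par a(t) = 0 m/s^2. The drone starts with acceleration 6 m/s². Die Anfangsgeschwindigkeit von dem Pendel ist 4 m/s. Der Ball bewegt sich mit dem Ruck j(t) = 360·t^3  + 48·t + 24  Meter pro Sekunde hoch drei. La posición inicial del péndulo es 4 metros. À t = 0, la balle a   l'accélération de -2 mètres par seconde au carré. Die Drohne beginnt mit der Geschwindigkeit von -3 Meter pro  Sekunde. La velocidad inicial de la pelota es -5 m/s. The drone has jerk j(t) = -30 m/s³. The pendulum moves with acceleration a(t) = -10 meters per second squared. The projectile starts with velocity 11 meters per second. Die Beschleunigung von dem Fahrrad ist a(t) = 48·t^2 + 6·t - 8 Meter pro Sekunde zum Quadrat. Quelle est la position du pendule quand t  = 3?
Nous devons intégrer notre équation de l'accélération a(t) = -10 2 fois. En prenant ∫a(t)dt et en appliquant v(0) = 4, nous trouvons v(t) = 4 - 10·t. La primitive de la vitesse est la position. En utilisant x(0) = 4, nous obtenons x(t) = -5·t^2 + 4·t + 4. En utilisant x(t) = -5·t^2 + 4·t + 4 et en substituant t = 3, nous trouvons x = -29.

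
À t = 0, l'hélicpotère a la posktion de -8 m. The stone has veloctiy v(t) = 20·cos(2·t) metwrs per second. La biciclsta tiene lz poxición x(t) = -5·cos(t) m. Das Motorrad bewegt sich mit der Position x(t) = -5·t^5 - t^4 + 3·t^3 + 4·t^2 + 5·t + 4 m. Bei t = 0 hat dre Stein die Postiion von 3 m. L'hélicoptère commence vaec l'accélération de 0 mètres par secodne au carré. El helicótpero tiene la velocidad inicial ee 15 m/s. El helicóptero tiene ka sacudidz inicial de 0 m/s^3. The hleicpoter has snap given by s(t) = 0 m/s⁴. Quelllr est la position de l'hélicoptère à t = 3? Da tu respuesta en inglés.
To find the answer, we compute 4 antiderivatives of s(t) = 0. Taking ∫s(t)dt and applying j(0) = 0, we find j(t) = 0. The integral of jerk, with a(0) = 0, gives acceleration: a(t) = 0. Finding the antiderivative of a(t) and using v(0) = 15: v(t) = 15. The integral of velocity, with x(0) = -8, gives position: x(t) = 15·t - 8. From the given position equation x(t) = 15·t - 8, we substitute t = 3 to get x = 37.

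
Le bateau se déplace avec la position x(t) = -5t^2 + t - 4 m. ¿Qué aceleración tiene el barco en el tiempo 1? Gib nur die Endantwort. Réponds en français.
L'accélération à t = 1 est a = -10.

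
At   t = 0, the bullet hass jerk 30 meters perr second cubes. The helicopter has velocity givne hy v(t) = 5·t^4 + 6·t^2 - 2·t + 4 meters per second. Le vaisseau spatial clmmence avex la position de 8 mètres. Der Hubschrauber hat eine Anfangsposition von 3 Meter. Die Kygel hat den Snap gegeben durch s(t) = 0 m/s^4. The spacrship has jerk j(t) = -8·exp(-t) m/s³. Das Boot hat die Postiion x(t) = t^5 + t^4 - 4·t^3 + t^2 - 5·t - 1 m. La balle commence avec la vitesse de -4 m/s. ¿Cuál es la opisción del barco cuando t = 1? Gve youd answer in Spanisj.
Tenemos la posición x(t) = t^5 + t^4 - 4·t^3 + t^2 - 5·t - 1. Sustituyendo t = 1: x(1) = -7.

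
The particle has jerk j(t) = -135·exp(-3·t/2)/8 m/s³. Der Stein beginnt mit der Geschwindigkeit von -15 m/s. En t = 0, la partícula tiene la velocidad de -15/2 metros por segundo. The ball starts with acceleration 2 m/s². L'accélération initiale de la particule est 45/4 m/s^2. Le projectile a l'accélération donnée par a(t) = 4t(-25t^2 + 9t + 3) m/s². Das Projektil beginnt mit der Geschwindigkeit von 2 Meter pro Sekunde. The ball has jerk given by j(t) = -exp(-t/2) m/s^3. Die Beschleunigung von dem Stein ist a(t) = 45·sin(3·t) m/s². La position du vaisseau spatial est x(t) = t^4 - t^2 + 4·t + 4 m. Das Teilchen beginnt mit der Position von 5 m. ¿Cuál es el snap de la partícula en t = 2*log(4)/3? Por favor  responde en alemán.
Um dies zu lösen, müssen wir 1 Ableitung unserer Gleichung für den Ruck j(t) = -135·exp(-3·t/2)/8 nehmen. Mit d/dt von j(t) finden wir s(t) = 405·exp(-3·t/2)/16. Mit s(t) = 405·exp(-3·t/2)/16 und Einsetzen von t = 2*log(4)/3, finden wir s = 405/64.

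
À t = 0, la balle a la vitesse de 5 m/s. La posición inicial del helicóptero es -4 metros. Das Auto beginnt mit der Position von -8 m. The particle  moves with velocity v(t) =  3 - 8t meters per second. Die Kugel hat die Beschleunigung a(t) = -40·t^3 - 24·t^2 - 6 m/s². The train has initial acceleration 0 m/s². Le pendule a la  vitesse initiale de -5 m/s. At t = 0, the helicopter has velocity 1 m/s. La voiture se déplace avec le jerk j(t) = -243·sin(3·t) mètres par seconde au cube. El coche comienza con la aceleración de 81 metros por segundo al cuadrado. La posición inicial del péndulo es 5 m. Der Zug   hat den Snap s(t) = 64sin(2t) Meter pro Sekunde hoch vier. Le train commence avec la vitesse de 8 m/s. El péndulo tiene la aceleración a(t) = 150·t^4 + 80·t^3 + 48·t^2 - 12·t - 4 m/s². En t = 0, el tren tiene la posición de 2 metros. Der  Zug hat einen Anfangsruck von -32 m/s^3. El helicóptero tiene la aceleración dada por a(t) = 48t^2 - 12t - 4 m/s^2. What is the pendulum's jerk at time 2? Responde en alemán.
Um dies zu lösen, müssen wir 1 Ableitung unserer Gleichung für die Beschleunigung a(t) = 150·t^4 + 80·t^3 + 48·t^2 - 12·t - 4 nehmen. Durch Ableiten von der Beschleunigung erhalten wir den Ruck: j(t) = 600·t^3 + 240·t^2 + 96·t - 12. Wir haben den Ruck j(t) = 600·t^3 + 240·t^2 + 96·t - 12. Durch Einsetzen von t = 2: j(2) = 5940.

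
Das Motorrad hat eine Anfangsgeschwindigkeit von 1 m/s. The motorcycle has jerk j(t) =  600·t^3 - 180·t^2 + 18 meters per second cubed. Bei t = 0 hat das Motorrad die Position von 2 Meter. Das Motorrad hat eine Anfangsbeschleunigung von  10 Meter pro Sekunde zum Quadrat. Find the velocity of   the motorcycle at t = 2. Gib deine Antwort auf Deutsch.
Wir müssen das Integral unserer Gleichung für den Ruck j(t) = 600·t^3 - 180·t^2 + 18 2-mal finden. Mit ∫j(t)dt und Anwendung von a(0) = 10, finden wir a(t) = 150·t^4 - 60·t^3 + 18·t + 10. Durch Integration von der Beschleunigung und Verwendung der Anfangsbedingung v(0) = 1, erhalten wir v(t) = 30·t^5 - 15·t^4 + 9·t^2 + 10·t + 1. Aus der Gleichung für die Geschwindigkeit v(t) = 30·t^5 - 15·t^4 + 9·t^2 + 10·t + 1, setzen wir t = 2 ein und erhalten v = 777.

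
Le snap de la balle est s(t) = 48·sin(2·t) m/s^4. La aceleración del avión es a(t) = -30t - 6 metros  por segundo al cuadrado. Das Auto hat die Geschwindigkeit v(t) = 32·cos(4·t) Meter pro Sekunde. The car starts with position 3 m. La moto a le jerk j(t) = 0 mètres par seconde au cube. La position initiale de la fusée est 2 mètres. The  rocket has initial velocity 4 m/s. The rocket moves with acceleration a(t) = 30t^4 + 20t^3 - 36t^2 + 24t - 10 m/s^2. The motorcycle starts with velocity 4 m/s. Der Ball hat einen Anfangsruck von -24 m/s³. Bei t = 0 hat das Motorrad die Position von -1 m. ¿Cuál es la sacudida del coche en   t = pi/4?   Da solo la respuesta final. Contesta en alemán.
Der Ruck bei t = pi/4 ist j = 512.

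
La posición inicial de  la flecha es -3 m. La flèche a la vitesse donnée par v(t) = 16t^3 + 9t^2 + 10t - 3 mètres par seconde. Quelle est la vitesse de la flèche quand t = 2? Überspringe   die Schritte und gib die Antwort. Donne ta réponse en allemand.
Die Antwort ist 181.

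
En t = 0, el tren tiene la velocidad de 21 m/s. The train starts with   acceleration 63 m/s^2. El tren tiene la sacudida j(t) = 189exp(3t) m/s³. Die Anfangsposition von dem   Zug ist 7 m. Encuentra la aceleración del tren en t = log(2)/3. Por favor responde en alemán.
Ausgehend von dem Ruck j(t) = 189·exp(3·t), nehmen wir 1 Integral. Mit ∫j(t)dt und Anwendung von a(0) = 63, finden wir a(t) = 63·exp(3·t). Wir haben die Beschleunigung a(t) = 63·exp(3·t). Durch Einsetzen von t = log(2)/3: a(log(2)/3) = 126.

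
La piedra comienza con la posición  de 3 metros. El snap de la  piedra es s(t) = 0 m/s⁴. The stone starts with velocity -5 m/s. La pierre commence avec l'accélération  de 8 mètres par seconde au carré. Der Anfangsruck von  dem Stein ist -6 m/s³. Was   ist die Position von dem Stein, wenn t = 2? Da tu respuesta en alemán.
Ausgehend von dem Snap s(t) = 0, nehmen wir 4 Integrale. Die Stammfunktion von dem Snap ist der Ruck. Mit j(0) = -6 erhalten wir j(t) = -6. Durch Integration von dem Ruck und Verwendung der Anfangsbedingung a(0) = 8, erhalten wir a(t) = 8 - 6·t. Die Stammfunktion von der Beschleunigung, mit v(0) = -5, ergibt die Geschwindigkeit: v(t) = -3·t^2 + 8·t - 5. Das Integral von der Geschwindigkeit ist die Position. Mit x(0) = 3 erhalten wir x(t) = -t^3 + 4·t^2 - 5·t + 3. Wir haben die Position x(t) = -t^3 + 4·t^2 - 5·t + 3. Durch Einsetzen von t = 2: x(2) = 1.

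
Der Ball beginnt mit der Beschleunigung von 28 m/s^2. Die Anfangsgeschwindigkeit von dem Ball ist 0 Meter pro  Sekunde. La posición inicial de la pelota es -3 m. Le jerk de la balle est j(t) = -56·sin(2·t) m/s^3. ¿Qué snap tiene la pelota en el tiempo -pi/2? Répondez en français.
En partant du jerk j(t) = -56·sin(2·t), nous prenons 1 dérivée. En dérivant le jerk, nous obtenons le snap: s(t) = -112·cos(2·t). Nous avons le snap s(t) = -112·cos(2·t). En substituant t = -pi/2: s(-pi/2) = 112.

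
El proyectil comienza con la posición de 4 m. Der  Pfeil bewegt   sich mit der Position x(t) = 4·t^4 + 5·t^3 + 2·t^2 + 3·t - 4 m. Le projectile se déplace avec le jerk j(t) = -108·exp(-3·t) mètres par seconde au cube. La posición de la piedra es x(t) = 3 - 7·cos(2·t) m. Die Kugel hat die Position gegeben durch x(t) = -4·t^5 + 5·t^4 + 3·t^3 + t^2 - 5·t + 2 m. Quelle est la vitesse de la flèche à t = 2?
Pour résoudre ceci, nous devons prendre 1 dérivée de notre équation de la position x(t) = 4·t^4 + 5·t^3 + 2·t^2 + 3·t - 4. En prenant d/dt de x(t), nous trouvons v(t) = 16·t^3 + 15·t^2 + 4·t + 3. De l'équation de la vitesse v(t) = 16·t^3 + 15·t^2 + 4·t + 3, nous substituons t = 2 pour obtenir v = 199.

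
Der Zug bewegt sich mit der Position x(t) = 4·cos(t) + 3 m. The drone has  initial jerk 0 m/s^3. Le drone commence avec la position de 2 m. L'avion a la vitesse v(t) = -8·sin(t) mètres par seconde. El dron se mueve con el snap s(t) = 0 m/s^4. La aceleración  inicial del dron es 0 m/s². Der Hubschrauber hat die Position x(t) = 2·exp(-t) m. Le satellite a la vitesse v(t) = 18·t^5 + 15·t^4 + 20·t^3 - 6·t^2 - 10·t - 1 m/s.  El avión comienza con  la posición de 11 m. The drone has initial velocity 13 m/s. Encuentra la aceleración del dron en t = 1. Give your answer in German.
Wir müssen das Integral unserer Gleichung für den Snap s(t) = 0 2-mal finden. Das Integral von dem Snap ist der Ruck. Mit j(0) = 0 erhalten wir j(t) = 0. Durch Integration von dem Ruck und Verwendung der Anfangsbedingung a(0) = 0, erhalten wir a(t) = 0. Wir haben die Beschleunigung a(t) = 0. Durch Einsetzen von t = 1: a(1) = 0.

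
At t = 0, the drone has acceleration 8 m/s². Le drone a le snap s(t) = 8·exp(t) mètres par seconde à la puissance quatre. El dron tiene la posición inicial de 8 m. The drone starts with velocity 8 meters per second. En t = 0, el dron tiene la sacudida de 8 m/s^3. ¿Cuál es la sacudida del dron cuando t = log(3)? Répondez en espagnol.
Debemos encontrar la integral de nuestra ecuación del snap s(t) = 8·exp(t) 1 vez. Tomando ∫s(t)dt y aplicando j(0) = 8, encontramos j(t) = 8·exp(t). Tenemos la sacudida j(t) = 8·exp(t). Sustituyendo t = log(3): j(log(3)) = 24.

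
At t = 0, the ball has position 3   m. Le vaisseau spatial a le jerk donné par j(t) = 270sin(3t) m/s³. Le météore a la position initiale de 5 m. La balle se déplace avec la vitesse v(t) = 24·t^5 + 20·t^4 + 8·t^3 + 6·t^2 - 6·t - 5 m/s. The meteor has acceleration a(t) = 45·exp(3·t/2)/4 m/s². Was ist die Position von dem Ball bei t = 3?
Wir müssen unsere Gleichung für die Geschwindigkeit v(t) = 24·t^5 + 20·t^4 + 8·t^3 + 6·t^2 - 6·t - 5 1-mal integrieren. Durch Integration von der Geschwindigkeit und Verwendung der Anfangsbedingung x(0) = 3, erhalten wir x(t) = 4·t^6 + 4·t^5 + 2·t^4 + 2·t^3 - 3·t^2 - 5·t + 3. Wir haben die Position x(t) = 4·t^6 + 4·t^5 + 2·t^4 + 2·t^3 - 3·t^2 - 5·t + 3. Durch Einsetzen von t = 3: x(3) = 4065.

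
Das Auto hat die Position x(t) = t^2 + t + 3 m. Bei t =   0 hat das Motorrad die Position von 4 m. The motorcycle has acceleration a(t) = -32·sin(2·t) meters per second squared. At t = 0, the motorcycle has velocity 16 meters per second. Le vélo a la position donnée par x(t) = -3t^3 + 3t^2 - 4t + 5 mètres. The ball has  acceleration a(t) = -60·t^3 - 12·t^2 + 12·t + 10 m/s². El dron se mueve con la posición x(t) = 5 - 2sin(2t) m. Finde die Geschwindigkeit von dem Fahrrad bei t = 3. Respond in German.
Wir müssen unsere Gleichung für die Position x(t) = -3·t^3 + 3·t^2 - 4·t + 5 1-mal ableiten. Die Ableitung von der Position ergibt die Geschwindigkeit: v(t) = -9·t^2 + 6·t - 4. Wir haben die Geschwindigkeit v(t) = -9·t^2 + 6·t - 4. Durch Einsetzen von t = 3: v(3) = -67.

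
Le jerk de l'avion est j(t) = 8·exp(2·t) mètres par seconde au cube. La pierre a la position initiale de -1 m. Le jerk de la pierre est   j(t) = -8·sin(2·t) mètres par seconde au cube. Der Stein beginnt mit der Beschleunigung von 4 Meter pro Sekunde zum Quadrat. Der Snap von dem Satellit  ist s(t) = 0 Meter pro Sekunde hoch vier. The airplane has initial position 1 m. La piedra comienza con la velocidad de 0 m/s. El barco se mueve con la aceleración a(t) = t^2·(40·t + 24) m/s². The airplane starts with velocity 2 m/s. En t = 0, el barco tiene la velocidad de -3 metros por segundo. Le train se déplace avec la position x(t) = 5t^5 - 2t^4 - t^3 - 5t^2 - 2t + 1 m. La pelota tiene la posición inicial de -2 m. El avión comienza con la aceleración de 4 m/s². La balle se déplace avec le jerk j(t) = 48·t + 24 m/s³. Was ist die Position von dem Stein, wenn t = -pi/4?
Um dies zu lösen, müssen wir 3 Integrale unserer Gleichung für den Ruck j(t) = -8·sin(2·t) finden. Das Integral von dem Ruck, mit a(0) = 4, ergibt die Beschleunigung: a(t) = 4·cos(2·t). Die Stammfunktion von der Beschleunigung, mit v(0) = 0, ergibt die Geschwindigkeit: v(t) = 2·sin(2·t). Die Stammfunktion von der Geschwindigkeit ist die Position. Mit x(0) = -1 erhalten wir x(t) = -cos(2·t). Wir haben die Position x(t) = -cos(2·t). Durch Einsetzen von t = -pi/4: x(-pi/4) = 0.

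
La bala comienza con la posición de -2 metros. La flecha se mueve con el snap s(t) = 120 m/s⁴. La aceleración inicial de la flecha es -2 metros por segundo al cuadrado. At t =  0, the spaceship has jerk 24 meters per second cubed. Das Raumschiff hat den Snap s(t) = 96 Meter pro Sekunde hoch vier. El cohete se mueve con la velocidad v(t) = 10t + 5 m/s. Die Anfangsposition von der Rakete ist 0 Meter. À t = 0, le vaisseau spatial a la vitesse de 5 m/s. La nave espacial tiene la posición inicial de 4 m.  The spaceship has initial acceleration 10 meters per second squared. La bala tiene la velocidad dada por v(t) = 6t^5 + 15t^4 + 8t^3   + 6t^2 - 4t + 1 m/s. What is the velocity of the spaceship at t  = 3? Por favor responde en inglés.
To find the answer, we compute 3 antiderivatives of s(t) = 96. Taking ∫s(t)dt and applying j(0) = 24, we find j(t) = 96·t + 24. Taking ∫j(t)dt and applying a(0) = 10, we find a(t) = 48·t^2 + 24·t + 10. The antiderivative of acceleration, with v(0) = 5, gives velocity: v(t) = 16·t^3 + 12·t^2 + 10·t + 5. Using v(t) = 16·t^3 + 12·t^2 + 10·t + 5 and substituting t = 3, we find v = 575.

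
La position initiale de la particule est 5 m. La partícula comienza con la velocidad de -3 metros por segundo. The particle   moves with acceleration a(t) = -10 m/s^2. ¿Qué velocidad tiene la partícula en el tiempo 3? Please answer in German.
Wir müssen unsere Gleichung für die Beschleunigung a(t) = -10 1-mal integrieren. Die Stammfunktion von der Beschleunigung ist die Geschwindigkeit. Mit v(0) = -3 erhalten wir v(t) = -10·t - 3. Mit v(t) = -10·t - 3 und Einsetzen von t = 3, finden wir v = -33.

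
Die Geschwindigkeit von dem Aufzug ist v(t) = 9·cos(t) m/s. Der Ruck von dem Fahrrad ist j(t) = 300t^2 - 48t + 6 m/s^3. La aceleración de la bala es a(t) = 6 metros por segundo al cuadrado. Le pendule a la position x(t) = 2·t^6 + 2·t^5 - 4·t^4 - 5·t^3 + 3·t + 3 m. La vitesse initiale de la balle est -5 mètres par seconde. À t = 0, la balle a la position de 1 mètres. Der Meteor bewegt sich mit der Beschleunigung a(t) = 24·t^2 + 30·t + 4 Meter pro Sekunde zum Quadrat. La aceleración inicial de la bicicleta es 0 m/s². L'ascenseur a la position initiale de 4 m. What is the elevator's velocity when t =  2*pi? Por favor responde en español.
Tenemos la velocidad v(t) = 9·cos(t). Sustituyendo t = 2*pi: v(2*pi) = 9.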